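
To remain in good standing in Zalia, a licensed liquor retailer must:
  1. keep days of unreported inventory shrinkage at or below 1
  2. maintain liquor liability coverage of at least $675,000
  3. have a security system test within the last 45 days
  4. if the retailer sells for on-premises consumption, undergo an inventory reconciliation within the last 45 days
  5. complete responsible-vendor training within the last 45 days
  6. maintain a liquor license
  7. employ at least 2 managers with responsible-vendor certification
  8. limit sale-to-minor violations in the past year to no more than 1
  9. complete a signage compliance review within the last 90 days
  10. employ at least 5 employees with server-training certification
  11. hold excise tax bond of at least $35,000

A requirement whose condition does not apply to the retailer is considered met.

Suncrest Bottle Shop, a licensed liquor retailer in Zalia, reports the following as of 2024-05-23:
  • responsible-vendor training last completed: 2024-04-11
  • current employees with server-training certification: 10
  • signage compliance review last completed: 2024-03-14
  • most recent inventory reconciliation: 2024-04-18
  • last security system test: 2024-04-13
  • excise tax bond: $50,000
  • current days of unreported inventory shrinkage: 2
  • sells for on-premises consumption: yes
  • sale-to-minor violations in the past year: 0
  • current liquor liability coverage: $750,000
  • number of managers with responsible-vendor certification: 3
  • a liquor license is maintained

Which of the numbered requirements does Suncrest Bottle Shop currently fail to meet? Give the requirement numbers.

1. days of unreported inventory shrinkage 2 > 1 → not met
2. liquor liability coverage $750,000 ≥ $675,000 → met
3. security system test 40 days ago vs limit 45 → met
4. condition 'sells for on-premises consumption' holds; inventory reconciliation 35 days ago vs limit 45 → met
5. responsible-vendor training 42 days ago vs limit 45 → met
6. liquor license present → met
7. managers with responsible-vendor certification 3 ≥ 2 → met
8. sale-to-minor violations in the past year 0 ≤ 1 → met
9. signage compliance review 70 days ago vs limit 90 → met
10. employees with server-training certification 10 ≥ 5 → met
11. excise tax bond $50,000 ≥ $35,000 → met
Not met: 1

1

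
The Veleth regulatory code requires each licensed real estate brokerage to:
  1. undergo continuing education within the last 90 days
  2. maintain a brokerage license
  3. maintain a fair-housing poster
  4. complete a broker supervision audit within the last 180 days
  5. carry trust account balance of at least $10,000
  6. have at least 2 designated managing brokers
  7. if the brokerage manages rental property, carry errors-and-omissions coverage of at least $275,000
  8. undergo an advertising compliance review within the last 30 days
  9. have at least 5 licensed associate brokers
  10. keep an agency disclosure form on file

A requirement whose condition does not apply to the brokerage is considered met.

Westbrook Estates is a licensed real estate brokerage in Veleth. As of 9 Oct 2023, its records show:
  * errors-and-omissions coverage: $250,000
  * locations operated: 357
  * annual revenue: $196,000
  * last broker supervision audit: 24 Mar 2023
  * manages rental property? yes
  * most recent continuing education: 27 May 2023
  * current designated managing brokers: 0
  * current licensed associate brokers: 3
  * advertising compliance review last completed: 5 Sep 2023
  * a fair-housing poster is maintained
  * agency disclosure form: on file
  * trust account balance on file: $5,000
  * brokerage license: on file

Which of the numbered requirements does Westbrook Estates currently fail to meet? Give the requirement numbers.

1. continuing education 135 days ago vs limit 90 → not met
2. brokerage license present → met
3. fair-housing poster present → met
4. broker supervision audit 199 days ago vs limit 180 → not met
5. trust account balance $5,000 < $10,000 → not met
6. designated managing brokers 0 < 2 → not met
7. condition 'manages rental property' holds; errors-and-omissions coverage $250,000 < $275,000 → not met
8. advertising compliance review 34 days ago vs limit 30 → not met
9. licensed associate brokers 3 < 5 → not met
10. agency disclosure form present → met
Not met: 1, 4, 5, 6, 7, 8, 9

1, 4, 5, 6, 7, 8, 9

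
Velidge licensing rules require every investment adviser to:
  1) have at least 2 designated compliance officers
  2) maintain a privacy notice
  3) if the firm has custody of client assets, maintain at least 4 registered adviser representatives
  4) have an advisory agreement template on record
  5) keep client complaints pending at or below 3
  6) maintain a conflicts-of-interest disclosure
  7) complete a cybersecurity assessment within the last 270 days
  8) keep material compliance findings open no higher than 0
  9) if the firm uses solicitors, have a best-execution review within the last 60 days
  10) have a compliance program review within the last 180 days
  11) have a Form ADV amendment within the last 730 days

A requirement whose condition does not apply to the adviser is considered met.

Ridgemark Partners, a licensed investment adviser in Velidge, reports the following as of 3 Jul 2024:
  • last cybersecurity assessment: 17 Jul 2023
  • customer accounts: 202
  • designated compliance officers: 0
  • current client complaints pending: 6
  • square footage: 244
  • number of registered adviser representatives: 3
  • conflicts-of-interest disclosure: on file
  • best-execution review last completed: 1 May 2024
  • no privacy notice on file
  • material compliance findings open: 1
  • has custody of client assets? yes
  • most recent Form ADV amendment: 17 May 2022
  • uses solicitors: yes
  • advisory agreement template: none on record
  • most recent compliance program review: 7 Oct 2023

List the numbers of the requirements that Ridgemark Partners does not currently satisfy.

1. designated compliance officers 0 < 2 → not met
2. privacy notice absent → not met
3. condition 'has custody of client assets' holds; registered adviser representatives 3 < 4 → not met
4. advisory agreement template absent → not met
5. client complaints pending 6 > 3 → not met
6. conflicts-of-interest disclosure present → met
7. cybersecurity assessment 352 days ago vs limit 270 → not met
8. material compliance findings open 1 > 0 → not met
9. condition 'uses solicitors' holds; best-execution review 63 days ago vs limit 60 → not met
10. compliance program review 270 days ago vs limit 180 → not met
11. Form ADV amendment 778 days ago vs limit 730 → not met
Not met: 1, 2, 3, 4, 5, 7, 8, 9, 10, 11

1, 2, 3, 4, 5, 7, 8, 9, 10, 11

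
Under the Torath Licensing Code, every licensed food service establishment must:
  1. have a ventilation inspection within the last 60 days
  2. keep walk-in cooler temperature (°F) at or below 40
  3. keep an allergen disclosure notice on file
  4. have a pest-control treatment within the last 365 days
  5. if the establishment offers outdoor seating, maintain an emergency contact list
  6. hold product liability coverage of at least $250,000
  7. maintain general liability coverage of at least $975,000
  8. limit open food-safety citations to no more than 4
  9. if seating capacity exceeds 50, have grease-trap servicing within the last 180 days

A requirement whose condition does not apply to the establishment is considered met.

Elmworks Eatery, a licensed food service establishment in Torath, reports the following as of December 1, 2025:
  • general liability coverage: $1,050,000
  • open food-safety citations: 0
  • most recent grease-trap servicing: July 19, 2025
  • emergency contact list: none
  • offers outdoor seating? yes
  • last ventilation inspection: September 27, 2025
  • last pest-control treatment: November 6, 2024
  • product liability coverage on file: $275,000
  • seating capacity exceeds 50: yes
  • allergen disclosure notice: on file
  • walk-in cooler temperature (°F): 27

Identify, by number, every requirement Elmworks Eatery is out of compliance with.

1. ventilation inspection 65 days ago vs limit 60 → not met
2. walk-in cooler temperature (°F) 27 ≤ 40 → met
3. allergen disclosure notice present → met
4. pest-control treatment 390 days ago vs limit 365 → not met
5. condition 'offers outdoor seating' holds; emergency contact list absent → not met
6. product liability coverage $275,000 ≥ $250,000 → met
7. general liability coverage $1,050,000 ≥ $975,000 → met
8. open food-safety citations 0 ≤ 4 → met
9. condition 'seating capacity exceeds 50' holds; grease-trap servicing 135 days ago vs limit 180 → met
Not met: 1, 4, 5

1, 4, 5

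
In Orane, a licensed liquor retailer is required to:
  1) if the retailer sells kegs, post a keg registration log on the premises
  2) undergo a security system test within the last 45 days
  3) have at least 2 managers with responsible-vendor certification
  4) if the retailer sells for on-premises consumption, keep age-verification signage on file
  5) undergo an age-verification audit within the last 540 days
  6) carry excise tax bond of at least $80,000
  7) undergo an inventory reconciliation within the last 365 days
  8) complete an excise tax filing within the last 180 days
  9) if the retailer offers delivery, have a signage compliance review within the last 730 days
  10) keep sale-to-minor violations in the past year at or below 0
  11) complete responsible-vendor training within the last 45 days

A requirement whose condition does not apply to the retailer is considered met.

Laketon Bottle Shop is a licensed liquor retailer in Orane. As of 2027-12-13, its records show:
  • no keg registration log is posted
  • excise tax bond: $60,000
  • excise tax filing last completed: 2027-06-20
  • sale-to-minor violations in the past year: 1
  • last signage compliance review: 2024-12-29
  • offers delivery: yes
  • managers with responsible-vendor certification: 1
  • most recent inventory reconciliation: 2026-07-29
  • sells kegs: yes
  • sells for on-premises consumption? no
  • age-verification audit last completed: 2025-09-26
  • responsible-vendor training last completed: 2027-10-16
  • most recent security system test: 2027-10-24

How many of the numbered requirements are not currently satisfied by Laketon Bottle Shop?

1. condition 'sells kegs' holds; keg registration log absent → not met
2. security system test 50 days ago vs limit 45 → not met
3. managers with responsible-vendor certification 1 < 2 → not met
4. condition 'sells for on-premises consumption' does not hold → requirement n/a → met
5. age-verification audit 808 days ago vs limit 540 → not met
6. excise tax bond $60,000 < $80,000 → not met
7. inventory reconciliation 502 days ago vs limit 365 → not met
8. excise tax filing 176 days ago vs limit 180 → met
9. condition 'offers delivery' holds; signage compliance review 1079 days ago vs limit 730 → not met
10. sale-to-minor violations in the past year 1 > 0 → not met
11. responsible-vendor training 58 days ago vs limit 45 → not met
Not met: 9 of 11

9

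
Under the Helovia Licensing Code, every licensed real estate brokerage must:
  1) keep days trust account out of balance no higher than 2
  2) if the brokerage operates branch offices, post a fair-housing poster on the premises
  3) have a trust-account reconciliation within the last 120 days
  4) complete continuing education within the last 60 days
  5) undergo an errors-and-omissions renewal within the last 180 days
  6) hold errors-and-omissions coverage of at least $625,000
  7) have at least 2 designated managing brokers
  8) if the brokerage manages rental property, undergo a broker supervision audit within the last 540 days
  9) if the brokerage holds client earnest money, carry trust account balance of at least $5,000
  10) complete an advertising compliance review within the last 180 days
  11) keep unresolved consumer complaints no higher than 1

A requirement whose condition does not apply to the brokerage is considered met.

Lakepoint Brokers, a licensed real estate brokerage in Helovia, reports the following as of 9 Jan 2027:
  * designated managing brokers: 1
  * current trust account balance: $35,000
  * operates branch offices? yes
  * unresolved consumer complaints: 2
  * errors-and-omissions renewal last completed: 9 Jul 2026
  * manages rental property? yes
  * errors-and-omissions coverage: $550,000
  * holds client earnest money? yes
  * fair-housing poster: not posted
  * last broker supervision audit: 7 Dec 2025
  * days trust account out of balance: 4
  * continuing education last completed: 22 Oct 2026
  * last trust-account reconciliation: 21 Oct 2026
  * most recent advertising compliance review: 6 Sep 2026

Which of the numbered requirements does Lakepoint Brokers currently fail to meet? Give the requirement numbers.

1, 2, 4, 5, 6, 7, 11

1. days trust account out of balance 4 > 2 → not met
2. condition 'operates branch offices' holds; fair-housing poster absent → not met
3. trust-account reconciliation 80 days ago vs limit 120 → met
4. continuing education 79 days ago vs limit 60 → not met
5. errors-and-omissions renewal 184 days ago vs limit 180 → not met
6. errors-and-omissions coverage $550,000 < $625,000 → not met
7. designated managing brokers 1 < 2 → not met
8. condition 'manages rental property' holds; broker supervision audit 398 days ago vs limit 540 → met
9. condition 'holds client earnest money' holds; trust account balance $35,000 ≥ $5,000 → met
10. advertising compliance review 125 days ago vs limit 180 → met
11. unresolved consumer complaints 2 > 1 → not met
Not met: 1, 2, 4, 5, 6, 7, 11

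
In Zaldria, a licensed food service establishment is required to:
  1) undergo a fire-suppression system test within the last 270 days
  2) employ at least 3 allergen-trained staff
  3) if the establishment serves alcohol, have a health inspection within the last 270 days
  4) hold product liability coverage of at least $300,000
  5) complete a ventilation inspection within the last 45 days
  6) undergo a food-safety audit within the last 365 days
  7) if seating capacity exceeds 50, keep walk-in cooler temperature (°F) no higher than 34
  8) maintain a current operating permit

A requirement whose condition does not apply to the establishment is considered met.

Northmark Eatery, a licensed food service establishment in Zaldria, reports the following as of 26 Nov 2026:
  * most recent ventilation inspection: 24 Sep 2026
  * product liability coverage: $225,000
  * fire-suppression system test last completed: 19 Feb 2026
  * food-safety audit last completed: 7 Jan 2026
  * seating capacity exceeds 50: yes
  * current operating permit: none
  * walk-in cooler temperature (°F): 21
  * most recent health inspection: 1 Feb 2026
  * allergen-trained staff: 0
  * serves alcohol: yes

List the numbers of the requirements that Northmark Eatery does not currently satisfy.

1, 2, 3, 4, 5, 8

1. fire-suppression system test 280 days ago vs limit 270 → not met
2. allergen-trained staff 0 < 3 → not met
3. condition 'serves alcohol' holds; health inspection 298 days ago vs limit 270 → not met
4. product liability coverage $225,000 < $300,000 → not met
5. ventilation inspection 63 days ago vs limit 45 → not met
6. food-safety audit 323 days ago vs limit 365 → met
7. condition 'seating capacity exceeds 50' holds; walk-in cooler temperature (°F) 21 ≤ 34 → met
8. current operating permit absent → not met
Not met: 1, 2, 3, 4, 5, 8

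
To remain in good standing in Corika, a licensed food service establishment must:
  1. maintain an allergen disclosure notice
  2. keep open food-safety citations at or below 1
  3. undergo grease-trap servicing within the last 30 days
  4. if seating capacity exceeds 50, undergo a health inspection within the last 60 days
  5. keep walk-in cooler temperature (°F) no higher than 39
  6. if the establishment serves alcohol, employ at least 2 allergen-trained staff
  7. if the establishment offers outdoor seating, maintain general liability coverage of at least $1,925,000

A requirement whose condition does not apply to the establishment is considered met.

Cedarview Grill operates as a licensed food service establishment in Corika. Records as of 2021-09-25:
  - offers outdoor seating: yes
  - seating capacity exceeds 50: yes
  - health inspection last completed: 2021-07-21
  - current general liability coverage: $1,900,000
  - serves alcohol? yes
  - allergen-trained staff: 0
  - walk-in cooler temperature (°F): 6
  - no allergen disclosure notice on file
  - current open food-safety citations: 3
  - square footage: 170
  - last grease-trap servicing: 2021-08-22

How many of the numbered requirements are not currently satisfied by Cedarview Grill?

1. allergen disclosure notice absent → not met
2. open food-safety citations 3 > 1 → not met
3. grease-trap servicing 34 days ago vs limit 30 → not met
4. condition 'seating capacity exceeds 50' holds; health inspection 66 days ago vs limit 60 → not met
5. walk-in cooler temperature (°F) 6 ≤ 39 → met
6. condition 'serves alcohol' holds; allergen-trained staff 0 < 2 → not met
7. condition 'offers outdoor seating' holds; general liability coverage $1,900,000 < $1,925,000 → not met
Not met: 6 of 7

6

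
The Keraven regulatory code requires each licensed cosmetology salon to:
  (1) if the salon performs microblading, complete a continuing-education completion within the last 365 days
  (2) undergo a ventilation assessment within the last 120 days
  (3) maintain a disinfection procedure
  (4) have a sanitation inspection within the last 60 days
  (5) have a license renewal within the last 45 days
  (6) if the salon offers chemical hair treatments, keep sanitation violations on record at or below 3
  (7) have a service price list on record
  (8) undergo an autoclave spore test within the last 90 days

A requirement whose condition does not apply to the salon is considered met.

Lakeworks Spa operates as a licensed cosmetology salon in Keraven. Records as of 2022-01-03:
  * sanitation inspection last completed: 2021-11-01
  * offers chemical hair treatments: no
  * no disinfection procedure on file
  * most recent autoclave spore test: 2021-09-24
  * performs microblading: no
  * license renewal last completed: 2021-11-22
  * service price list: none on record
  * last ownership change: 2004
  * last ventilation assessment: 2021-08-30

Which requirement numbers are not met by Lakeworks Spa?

1. condition 'performs microblading' does not hold → requirement n/a → met
2. ventilation assessment 126 days ago vs limit 120 → not met
3. disinfection procedure absent → not met
4. sanitation inspection 63 days ago vs limit 60 → not met
5. license renewal 42 days ago vs limit 45 → met
6. condition 'offers chemical hair treatments' does not hold → requirement n/a → met
7. service price list absent → not met
8. autoclave spore test 101 days ago vs limit 90 → not met
Not met: 2, 3, 4, 7, 8

2, 3, 4, 7, 8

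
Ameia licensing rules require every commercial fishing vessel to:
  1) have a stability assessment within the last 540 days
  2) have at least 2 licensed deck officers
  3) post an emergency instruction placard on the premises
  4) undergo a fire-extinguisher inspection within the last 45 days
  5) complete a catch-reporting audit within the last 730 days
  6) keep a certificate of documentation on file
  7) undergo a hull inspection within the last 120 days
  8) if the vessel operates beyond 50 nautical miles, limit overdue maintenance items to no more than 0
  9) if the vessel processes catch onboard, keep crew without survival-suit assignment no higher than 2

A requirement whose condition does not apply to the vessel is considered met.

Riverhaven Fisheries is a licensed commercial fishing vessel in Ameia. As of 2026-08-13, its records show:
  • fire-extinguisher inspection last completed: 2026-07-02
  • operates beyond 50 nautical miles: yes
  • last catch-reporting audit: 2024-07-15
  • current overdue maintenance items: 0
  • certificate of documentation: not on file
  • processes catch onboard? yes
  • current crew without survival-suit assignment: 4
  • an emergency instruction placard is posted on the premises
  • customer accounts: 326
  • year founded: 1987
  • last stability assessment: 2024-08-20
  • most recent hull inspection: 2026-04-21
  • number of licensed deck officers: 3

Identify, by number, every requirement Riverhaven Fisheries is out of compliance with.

1. stability assessment 723 days ago vs limit 540 → not met
2. licensed deck officers 3 ≥ 2 → met
3. emergency instruction placard present → met
4. fire-extinguisher inspection 42 days ago vs limit 45 → met
5. catch-reporting audit 759 days ago vs limit 730 → not met
6. certificate of documentation absent → not met
7. hull inspection 114 days ago vs limit 120 → met
8. condition 'operates beyond 50 nautical miles' holds; overdue maintenance items 0 ≤ 0 → met
9. condition 'processes catch onboard' holds; crew without survival-suit assignment 4 > 2 → not met
Not met: 1, 5, 6, 9

1, 5, 6, 9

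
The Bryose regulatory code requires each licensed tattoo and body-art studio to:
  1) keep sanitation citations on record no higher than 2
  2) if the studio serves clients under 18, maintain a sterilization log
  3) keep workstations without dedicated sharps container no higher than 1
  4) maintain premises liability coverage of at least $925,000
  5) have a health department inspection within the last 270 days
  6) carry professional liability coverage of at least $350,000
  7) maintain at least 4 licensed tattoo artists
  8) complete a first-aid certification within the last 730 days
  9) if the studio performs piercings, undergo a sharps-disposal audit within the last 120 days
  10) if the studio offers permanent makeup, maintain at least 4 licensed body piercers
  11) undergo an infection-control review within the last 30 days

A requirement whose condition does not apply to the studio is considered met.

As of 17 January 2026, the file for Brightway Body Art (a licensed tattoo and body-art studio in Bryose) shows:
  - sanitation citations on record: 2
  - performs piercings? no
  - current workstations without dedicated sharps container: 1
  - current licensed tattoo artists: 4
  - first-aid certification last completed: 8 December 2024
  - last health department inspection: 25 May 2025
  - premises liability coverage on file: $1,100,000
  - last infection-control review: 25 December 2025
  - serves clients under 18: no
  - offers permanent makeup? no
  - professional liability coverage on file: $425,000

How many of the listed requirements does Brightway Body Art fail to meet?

1. sanitation citations on record 2 ≤ 2 → met
2. condition 'serves clients under 18' does not hold → requirement n/a → met
3. workstations without dedicated sharps container 1 ≤ 1 → met
4. premises liability coverage $1,100,000 ≥ $925,000 → met
5. health department inspection 237 days ago vs limit 270 → met
6. professional liability coverage $425,000 ≥ $350,000 → met
7. licensed tattoo artists 4 ≥ 4 → met
8. first-aid certification 405 days ago vs limit 730 → met
9. condition 'performs piercings' does not hold → requirement n/a → met
10. condition 'offers permanent makeup' does not hold → requirement n/a → met
11. infection-control review 23 days ago vs limit 30 → met
Not met: 0 of 11

0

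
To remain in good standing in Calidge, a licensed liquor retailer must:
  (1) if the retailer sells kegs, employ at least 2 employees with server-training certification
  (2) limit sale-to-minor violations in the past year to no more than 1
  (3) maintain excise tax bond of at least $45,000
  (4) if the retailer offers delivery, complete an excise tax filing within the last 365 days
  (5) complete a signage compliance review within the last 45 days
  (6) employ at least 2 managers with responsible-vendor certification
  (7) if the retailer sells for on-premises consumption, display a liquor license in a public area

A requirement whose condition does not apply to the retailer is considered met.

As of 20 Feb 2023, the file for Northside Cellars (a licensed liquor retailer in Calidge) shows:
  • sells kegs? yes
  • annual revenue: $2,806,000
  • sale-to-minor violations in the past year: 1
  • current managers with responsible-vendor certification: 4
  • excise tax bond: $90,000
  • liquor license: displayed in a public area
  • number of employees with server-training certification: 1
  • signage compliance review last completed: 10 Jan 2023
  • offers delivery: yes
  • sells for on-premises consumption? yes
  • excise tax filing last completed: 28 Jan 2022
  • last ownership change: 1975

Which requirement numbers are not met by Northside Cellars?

1. condition 'sells kegs' holds; employees with server-training certification 1 < 2 → not met
2. sale-to-minor violations in the past year 1 ≤ 1 → met
3. excise tax bond $90,000 ≥ $45,000 → met
4. condition 'offers delivery' holds; excise tax filing 388 days ago vs limit 365 → not met
5. signage compliance review 41 days ago vs limit 45 → met
6. managers with responsible-vendor certification 4 ≥ 2 → met
7. condition 'sells for on-premises consumption' holds; liquor license present → met
Not met: 1, 4

1, 4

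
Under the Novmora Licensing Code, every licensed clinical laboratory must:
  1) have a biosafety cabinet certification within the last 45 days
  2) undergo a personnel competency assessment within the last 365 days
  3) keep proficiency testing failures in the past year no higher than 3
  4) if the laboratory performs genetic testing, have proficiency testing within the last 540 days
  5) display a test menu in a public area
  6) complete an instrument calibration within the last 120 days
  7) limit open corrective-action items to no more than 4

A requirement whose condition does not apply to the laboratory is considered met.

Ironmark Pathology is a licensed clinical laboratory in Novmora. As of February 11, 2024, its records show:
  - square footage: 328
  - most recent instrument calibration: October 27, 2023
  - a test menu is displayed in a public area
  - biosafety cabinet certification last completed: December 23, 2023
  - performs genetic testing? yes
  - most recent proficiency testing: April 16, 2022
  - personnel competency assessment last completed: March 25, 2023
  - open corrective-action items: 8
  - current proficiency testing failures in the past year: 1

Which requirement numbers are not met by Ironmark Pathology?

1. biosafety cabinet certification 50 days ago vs limit 45 → not met
2. personnel competency assessment 323 days ago vs limit 365 → met
3. proficiency testing failures in the past year 1 ≤ 3 → met
4. condition 'performs genetic testing' holds; proficiency testing 666 days ago vs limit 540 → not met
5. test menu present → met
6. instrument calibration 107 days ago vs limit 120 → met
7. open corrective-action items 8 > 4 → not met
Not met: 1, 4, 7

1, 4, 7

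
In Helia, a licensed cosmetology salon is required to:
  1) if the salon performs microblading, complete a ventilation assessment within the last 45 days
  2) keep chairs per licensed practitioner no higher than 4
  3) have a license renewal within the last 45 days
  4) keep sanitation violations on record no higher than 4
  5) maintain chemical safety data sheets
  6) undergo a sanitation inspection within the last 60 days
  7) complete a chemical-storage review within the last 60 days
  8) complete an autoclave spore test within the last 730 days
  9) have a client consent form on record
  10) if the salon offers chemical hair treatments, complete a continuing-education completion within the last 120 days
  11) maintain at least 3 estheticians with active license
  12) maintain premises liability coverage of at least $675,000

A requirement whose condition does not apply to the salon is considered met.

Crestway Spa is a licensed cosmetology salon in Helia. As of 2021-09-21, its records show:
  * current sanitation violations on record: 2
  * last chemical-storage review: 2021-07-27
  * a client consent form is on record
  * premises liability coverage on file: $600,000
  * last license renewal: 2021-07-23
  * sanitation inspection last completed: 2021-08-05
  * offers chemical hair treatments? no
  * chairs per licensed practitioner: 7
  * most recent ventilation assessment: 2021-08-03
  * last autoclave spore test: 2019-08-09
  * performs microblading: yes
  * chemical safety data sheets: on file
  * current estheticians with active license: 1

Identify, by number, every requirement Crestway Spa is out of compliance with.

1. condition 'performs microblading' holds; ventilation assessment 49 days ago vs limit 45 → not met
2. chairs per licensed practitioner 7 > 4 → not met
3. license renewal 60 days ago vs limit 45 → not met
4. sanitation violations on record 2 ≤ 4 → met
5. chemical safety data sheets present → met
6. sanitation inspection 47 days ago vs limit 60 → met
7. chemical-storage review 56 days ago vs limit 60 → met
8. autoclave spore test 774 days ago vs limit 730 → not met
9. client consent form present → met
10. condition 'offers chemical hair treatments' does not hold → requirement n/a → met
11. estheticians with active license 1 < 3 → not met
12. premises liability coverage $600,000 < $675,000 → not met
Not met: 1, 2, 3, 8, 11, 12

1, 2, 3, 8, 11, 12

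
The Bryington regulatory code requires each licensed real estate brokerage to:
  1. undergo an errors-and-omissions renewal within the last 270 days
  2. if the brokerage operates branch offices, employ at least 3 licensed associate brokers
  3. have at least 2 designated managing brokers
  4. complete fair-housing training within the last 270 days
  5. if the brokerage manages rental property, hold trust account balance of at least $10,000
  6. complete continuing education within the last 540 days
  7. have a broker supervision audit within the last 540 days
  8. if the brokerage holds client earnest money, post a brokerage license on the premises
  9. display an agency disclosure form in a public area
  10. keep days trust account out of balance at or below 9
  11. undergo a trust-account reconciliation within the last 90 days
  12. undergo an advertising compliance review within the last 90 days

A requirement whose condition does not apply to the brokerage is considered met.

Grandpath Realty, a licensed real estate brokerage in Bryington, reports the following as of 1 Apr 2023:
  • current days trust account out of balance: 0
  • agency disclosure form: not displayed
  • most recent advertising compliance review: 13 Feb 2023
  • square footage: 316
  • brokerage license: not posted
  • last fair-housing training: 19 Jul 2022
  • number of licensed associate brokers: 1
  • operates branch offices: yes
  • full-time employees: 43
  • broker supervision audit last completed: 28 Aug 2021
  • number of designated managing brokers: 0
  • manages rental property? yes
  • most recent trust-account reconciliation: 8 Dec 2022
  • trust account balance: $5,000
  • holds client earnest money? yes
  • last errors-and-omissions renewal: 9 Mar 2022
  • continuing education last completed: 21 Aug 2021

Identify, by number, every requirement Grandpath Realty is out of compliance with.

1, 2, 3, 5, 6, 7, 8, 9, 11

1. errors-and-omissions renewal 388 days ago vs limit 270 → not met
2. condition 'operates branch offices' holds; licensed associate brokers 1 < 3 → not met
3. designated managing brokers 0 < 2 → not met
4. fair-housing training 256 days ago vs limit 270 → met
5. condition 'manages rental property' holds; trust account balance $5,000 < $10,000 → not met
6. continuing education 588 days ago vs limit 540 → not met
7. broker supervision audit 581 days ago vs limit 540 → not met
8. condition 'holds client earnest money' holds; brokerage license absent → not met
9. agency disclosure form absent → not met
10. days trust account out of balance 0 ≤ 9 → met
11. trust-account reconciliation 114 days ago vs limit 90 → not met
12. advertising compliance review 47 days ago vs limit 90 → met
Not met: 1, 2, 3, 5, 6, 7, 8, 9, 11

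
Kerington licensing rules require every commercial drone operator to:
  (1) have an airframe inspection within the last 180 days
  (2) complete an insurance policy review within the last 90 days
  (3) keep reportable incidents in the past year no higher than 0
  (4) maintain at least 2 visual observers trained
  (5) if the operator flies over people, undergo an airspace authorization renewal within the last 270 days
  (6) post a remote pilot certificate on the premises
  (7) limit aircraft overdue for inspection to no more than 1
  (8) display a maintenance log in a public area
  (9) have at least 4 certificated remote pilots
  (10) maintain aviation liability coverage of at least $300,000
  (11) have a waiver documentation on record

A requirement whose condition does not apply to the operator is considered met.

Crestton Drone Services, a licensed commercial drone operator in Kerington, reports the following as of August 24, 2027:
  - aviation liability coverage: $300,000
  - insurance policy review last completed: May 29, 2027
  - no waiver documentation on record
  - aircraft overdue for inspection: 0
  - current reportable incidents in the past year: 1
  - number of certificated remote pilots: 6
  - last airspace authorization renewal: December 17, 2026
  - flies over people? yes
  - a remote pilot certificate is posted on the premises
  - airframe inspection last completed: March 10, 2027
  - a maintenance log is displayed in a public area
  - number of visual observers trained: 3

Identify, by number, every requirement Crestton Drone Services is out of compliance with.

3, 11

1. airframe inspection 167 days ago vs limit 180 → met
2. insurance policy review 87 days ago vs limit 90 → met
3. reportable incidents in the past year 1 > 0 → not met
4. visual observers trained 3 ≥ 2 → met
5. condition 'flies over people' holds; airspace authorization renewal 250 days ago vs limit 270 → met
6. remote pilot certificate present → met
7. aircraft overdue for inspection 0 ≤ 1 → met
8. maintenance log present → met
9. certificated remote pilots 6 ≥ 4 → met
10. aviation liability coverage $300,000 ≥ $300,000 → met
11. waiver documentation absent → not met
Not met: 3, 11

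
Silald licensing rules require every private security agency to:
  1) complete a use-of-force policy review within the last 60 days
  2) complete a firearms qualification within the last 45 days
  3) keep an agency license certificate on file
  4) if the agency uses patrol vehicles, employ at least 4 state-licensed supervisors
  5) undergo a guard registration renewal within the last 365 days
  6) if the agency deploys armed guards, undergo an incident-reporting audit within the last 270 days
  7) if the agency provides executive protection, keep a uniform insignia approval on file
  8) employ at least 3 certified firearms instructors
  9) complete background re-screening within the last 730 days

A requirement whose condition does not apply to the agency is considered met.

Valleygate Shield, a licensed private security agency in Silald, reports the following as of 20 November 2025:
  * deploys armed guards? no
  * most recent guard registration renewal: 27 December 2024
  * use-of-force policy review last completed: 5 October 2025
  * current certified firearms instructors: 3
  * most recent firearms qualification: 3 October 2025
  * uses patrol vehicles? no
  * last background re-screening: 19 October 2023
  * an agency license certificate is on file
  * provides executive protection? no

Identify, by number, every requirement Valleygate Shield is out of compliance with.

2, 9

1. use-of-force policy review 46 days ago vs limit 60 → met
2. firearms qualification 48 days ago vs limit 45 → not met
3. agency license certificate present → met
4. condition 'uses patrol vehicles' does not hold → requirement n/a → met
5. guard registration renewal 328 days ago vs limit 365 → met
6. condition 'deploys armed guards' does not hold → requirement n/a → met
7. condition 'provides executive protection' does not hold → requirement n/a → met
8. certified firearms instructors 3 ≥ 3 → met
9. background re-screening 763 days ago vs limit 730 → not met
Not met: 2, 9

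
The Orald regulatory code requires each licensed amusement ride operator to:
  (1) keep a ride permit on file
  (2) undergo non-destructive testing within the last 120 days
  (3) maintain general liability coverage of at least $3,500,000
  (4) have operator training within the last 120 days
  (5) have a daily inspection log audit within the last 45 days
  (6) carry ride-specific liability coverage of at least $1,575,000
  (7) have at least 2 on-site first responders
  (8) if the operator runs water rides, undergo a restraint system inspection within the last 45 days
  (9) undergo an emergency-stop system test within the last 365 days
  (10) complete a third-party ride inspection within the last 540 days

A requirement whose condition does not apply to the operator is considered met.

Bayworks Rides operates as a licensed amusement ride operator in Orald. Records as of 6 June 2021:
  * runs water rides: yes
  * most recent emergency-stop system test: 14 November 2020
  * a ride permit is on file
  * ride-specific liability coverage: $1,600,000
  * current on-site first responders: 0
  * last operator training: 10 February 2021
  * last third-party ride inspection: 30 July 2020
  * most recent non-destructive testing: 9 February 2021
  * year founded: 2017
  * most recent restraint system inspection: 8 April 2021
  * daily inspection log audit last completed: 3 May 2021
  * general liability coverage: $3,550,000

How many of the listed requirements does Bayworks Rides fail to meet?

2

1. ride permit present → met
2. non-destructive testing 117 days ago vs limit 120 → met
3. general liability coverage $3,550,000 ≥ $3,500,000 → met
4. operator training 116 days ago vs limit 120 → met
5. daily inspection log audit 34 days ago vs limit 45 → met
6. ride-specific liability coverage $1,600,000 ≥ $1,575,000 → met
7. on-site first responders 0 < 2 → not met
8. condition 'runs water rides' holds; restraint system inspection 59 days ago vs limit 45 → not met
9. emergency-stop system test 204 days ago vs limit 365 → met
10. third-party ride inspection 311 days ago vs limit 540 → met
Not met: 2 of 10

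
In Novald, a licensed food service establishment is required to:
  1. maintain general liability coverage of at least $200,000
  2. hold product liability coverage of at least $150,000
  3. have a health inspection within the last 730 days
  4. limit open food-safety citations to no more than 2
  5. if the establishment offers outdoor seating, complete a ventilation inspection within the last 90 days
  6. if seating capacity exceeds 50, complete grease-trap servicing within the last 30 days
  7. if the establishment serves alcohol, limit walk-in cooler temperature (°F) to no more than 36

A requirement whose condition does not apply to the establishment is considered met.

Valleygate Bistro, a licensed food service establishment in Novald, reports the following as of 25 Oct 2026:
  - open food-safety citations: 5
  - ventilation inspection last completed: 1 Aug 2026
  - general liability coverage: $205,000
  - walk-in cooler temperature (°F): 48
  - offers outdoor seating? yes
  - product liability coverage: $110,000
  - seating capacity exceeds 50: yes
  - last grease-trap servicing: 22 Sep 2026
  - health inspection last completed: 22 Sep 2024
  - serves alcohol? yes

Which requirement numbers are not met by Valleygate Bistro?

2, 3, 4, 6, 7

1. general liability coverage $205,000 ≥ $200,000 → met
2. product liability coverage $110,000 < $150,000 → not met
3. health inspection 763 days ago vs limit 730 → not met
4. open food-safety citations 5 > 2 → not met
5. condition 'offers outdoor seating' holds; ventilation inspection 85 days ago vs limit 90 → met
6. condition 'seating capacity exceeds 50' holds; grease-trap servicing 33 days ago vs limit 30 → not met
7. condition 'serves alcohol' holds; walk-in cooler temperature (°F) 48 > 36 → not met
Not met: 2, 3, 4, 6, 7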